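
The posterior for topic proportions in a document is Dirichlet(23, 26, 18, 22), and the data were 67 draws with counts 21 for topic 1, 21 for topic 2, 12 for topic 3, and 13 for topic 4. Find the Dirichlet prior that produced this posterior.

Dirichlet(2, 5, 6, 9)

For a Dirichlet(α) prior with multinomial counts c, the posterior is Dirichlet(α + c) componentwise.
Subtract each count from the matching posterior parameter: 23−21=2, 26−21=5, 18−12=6, 22−13=9.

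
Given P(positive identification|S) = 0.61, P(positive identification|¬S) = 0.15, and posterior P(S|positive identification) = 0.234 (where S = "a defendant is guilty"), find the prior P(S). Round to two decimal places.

P(S) = 0.07

In odds form, posterior odds = prior odds × likelihood ratio, so prior odds = posterior odds ÷ LR.
Posterior odds = 0.234/(1−0.234) = 0.3055. LR = 0.61/0.15 = 4.0667.
Prior odds = 0.3055/4.0667 = 0.0751, so P(S) = 0.0751/(1+0.0751) ≈ 0.07.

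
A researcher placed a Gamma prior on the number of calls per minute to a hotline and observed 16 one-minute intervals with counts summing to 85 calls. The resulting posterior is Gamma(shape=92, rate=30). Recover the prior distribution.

Gamma(shape=7, rate=14)

A Gamma(α, β) prior (rate parametrization) on a Poisson rate with n observations summing to S gives posterior Gamma(α+S, β+n).
So α = 92 − 85 = 7 and β = 30 − 16 = 14.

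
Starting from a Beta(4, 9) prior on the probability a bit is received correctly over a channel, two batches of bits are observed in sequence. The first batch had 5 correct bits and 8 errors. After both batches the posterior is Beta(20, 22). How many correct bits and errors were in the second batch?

11 correct bits and 5 errors

Sequential conjugate updates are equivalent to a single update on the pooled data, so total successes = posterior α − prior α and total failures = posterior β − prior β.
Total across both batches: 20−4=16 correct bits, 22−9=13 errors.
Subtract the first batch: 16−5=11 correct bits and 13−8=5 errors.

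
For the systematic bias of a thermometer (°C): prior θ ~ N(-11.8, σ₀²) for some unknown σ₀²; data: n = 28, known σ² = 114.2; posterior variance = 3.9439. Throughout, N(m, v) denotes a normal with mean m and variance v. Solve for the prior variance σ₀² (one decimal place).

σ₀² = 119.4

Posterior precision equals prior precision plus data precision: 1/σ_n² = 1/σ₀² + n/σ².
So 1/σ₀² = 1/3.9439 − 28/114.2 = 0.253556 − 0.245184 = 0.008372.
Hence σ₀² = 1/0.008372 ≈ 119.4.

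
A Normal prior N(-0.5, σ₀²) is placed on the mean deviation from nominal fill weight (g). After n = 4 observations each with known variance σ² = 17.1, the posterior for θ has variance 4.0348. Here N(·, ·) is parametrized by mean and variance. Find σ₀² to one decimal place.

σ₀² = 71.8

Posterior precision equals prior precision plus data precision: 1/σ_n² = 1/σ₀² + n/σ².
So 1/σ₀² = 1/4.0348 − 4/17.1 = 0.247844 − 0.233918 = 0.013926.
Hence σ₀² = 1/0.013926 ≈ 71.8.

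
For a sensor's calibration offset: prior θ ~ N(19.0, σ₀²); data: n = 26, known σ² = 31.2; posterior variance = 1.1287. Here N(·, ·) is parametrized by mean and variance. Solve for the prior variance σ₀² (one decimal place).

σ₀² = 19.0

Posterior precision equals prior precision plus data precision: 1/σ_n² = 1/σ₀² + n/σ².
So 1/σ₀² = 1/1.1287 − 26/31.2 = 0.885975 − 0.833333 = 0.052642.
Hence σ₀² = 1/0.052642 ≈ 19.0.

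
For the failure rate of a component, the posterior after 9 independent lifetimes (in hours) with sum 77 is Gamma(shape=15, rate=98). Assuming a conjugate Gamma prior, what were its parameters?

Gamma–exponential conjugacy: posterior shape = α + n, posterior rate = β + Σtᵢ.
So α = 15 − 9 = 6 and β = 98 − 77 = 21.

Gamma(shape=6, rate=21)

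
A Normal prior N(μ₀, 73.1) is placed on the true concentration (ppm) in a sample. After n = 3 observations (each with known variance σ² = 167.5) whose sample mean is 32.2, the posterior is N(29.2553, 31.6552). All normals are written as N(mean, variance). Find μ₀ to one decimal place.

μ₀ = 25.4

The posterior mean is a precision-weighted average: μ_n = (τ₀μ₀ + τ_data·x̄)/(τ₀+τ_data), with τ₀=1/σ₀² and τ_data=n/σ².
Here τ₀ = 1/73.1 = 0.013680 and τ_data = 3/167.5 = 0.017910, so τ_n = 0.031590.
Rearranging for μ₀: μ₀ = (μ_n·τ_n − τ_data·x̄)/τ₀ = (29.2553·0.031590 − 0.017910·32.2) / 0.013680 = 0.347473/0.013680 ≈ 25.4.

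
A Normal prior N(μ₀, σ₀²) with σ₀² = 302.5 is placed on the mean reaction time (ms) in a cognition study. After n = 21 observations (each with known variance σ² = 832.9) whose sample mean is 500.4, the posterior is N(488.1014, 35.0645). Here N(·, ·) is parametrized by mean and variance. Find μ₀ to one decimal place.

With known observation variance, the Normal–Normal posterior has precision τ_n = τ₀ + n/σ² and mean μ_n = (τ₀μ₀ + (n/σ²)x̄)/τ_n.
Here τ₀ = 1/302.5 = 0.003306 and τ_data = 21/832.9 = 0.025213, so τ_n = 0.028519.
Rearranging for μ₀: μ₀ = (μ_n·τ_n − τ_data·x̄)/τ₀ = (488.1014·0.028519 − 0.025213·500.4) / 0.003306 = 1.303579/0.003306 ≈ 394.3.

μ₀ = 394.3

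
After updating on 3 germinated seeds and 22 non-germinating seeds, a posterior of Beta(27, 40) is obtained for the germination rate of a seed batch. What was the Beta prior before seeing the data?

Under Beta–binomial conjugacy the posterior parameters are (a+s, b+f).
So a = 27 − 3 = 24 and b = 40 − 22 = 18.

Beta(24, 18)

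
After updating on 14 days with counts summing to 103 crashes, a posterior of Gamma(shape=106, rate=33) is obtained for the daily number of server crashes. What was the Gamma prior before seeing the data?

Gamma–Poisson conjugacy: posterior shape = α + Σxᵢ, posterior rate = β + n.
So α = 106 − 103 = 3 and β = 33 − 14 = 19.

Gamma(shape=3, rate=19)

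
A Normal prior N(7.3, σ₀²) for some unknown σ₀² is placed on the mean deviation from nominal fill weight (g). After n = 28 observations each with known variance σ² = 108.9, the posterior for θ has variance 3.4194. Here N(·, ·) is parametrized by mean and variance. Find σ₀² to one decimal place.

σ₀² = 28.3

For the Normal–Normal model with known σ², precisions add: τ_n = τ₀ + n/σ².
So 1/σ₀² = 1/3.4194 − 28/108.9 = 0.292449 − 0.257117 = 0.035332.
Hence σ₀² = 1/0.035332 ≈ 28.3.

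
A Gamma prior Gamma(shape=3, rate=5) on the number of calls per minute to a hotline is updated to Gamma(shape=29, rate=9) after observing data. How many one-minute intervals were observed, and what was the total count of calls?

A Gamma(α, β) prior (rate parametrization) on a Poisson rate with n observations summing to S gives posterior Gamma(α+S, β+n).
Matching: Σxᵢ = 29 − 3 = 26 and n = 9 − 5 = 4.

n = 4 one-minute intervals with total 26 calls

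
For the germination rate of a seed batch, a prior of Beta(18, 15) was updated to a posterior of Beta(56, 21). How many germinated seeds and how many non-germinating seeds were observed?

38 germinated seeds and 6 non-germinating seeds

Beta is conjugate to the binomial likelihood: posterior = Beta(a+s, b+f).
Match parameters: s=56−18=38, f=21−15=6.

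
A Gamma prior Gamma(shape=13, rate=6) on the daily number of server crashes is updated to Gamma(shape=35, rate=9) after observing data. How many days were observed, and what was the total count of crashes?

A Gamma(α, β) prior (rate parametrization) on a Poisson rate with n observations summing to S gives posterior Gamma(α+S, β+n).
Matching: Σxᵢ = 35 − 13 = 22 and n = 9 − 6 = 3.

n = 3 days with total 22 crashes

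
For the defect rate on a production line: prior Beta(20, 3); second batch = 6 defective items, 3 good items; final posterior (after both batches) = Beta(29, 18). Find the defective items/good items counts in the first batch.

3 defective items and 12 good items

Because Beta–binomial updating is additive in the counts, the combined data contributed (α_post−α_prior, β_post−β_prior) successes and failures.
Total across both batches: 29−20=9 defective items, 18−3=15 good items.
Subtract the second batch: 9−6=3 defective items and 15−3=12 good items.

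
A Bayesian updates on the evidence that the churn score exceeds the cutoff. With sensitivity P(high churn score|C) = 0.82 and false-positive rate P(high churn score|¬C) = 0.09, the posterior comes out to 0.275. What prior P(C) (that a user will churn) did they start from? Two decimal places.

P(C) = 0.04

In odds form, posterior odds = prior odds × likelihood ratio, so prior odds = posterior odds ÷ LR.
Posterior odds = 0.275/(1−0.275) = 0.3793. LR = 0.82/0.09 = 9.1111.
Prior odds = 0.3793/9.1111 = 0.0416, so P(C) = 0.0416/(1+0.0416) ≈ 0.04.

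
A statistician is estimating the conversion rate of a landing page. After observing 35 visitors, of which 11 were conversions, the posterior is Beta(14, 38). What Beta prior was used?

Beta(3, 14)

Beta is conjugate to the binomial likelihood: posterior = Beta(α+s, β+f).
So α = 14 − 11 = 3 and β = 38 − 24 = 14.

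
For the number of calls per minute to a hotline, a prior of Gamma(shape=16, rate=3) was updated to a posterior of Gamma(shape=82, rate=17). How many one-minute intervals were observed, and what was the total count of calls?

A Gamma(α, β) prior (rate parametrization) on a Poisson rate with n observations summing to S gives posterior Gamma(α+S, β+n).
Matching: Σxᵢ = 82 − 16 = 66 and n = 17 − 3 = 14.

n = 14 one-minute intervals with total 66 calls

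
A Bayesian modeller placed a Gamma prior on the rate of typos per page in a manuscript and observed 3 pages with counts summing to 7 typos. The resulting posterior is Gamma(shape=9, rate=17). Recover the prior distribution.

Gamma(shape=2, rate=14)

Gamma–Poisson conjugacy: posterior shape = α + Σxᵢ, posterior rate = β + n.
So α = 9 − 7 = 2 and β = 17 − 3 = 14.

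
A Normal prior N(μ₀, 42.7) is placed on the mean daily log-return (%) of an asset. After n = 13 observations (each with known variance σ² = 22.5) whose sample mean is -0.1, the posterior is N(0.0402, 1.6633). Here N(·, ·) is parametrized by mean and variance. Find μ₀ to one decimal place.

With known observation variance, the Normal–Normal posterior has precision τ_n = τ₀ + n/σ² and mean μ_n = (τ₀μ₀ + (n/σ²)x̄)/τ_n.
Here τ₀ = 1/42.7 = 0.023419 and τ_data = 13/22.5 = 0.577778, so τ_n = 0.601197.
Rearranging for μ₀: μ₀ = (μ_n·τ_n − τ_data·x̄)/τ₀ = (0.0402·0.601197 − 0.577778·-0.1) / 0.023419 = 0.081946/0.023419 ≈ 3.5.

μ₀ = 3.5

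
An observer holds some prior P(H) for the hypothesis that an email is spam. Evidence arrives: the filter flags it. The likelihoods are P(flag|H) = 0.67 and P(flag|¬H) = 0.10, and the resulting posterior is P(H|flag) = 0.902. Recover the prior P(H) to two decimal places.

P(H) = 0.58

Bayes' rule in odds form gives O(H|E) = O(H)·[P(E|H)/P(E|¬H)], hence O(H) = O(H|E)/LR.
Posterior odds = 0.902/(1−0.902) = 9.2041. LR = 0.67/0.10 = 6.7000.
Prior odds = 9.2041/6.7000 = 1.3737, so P(H) = 1.3737/(1+1.3737) ≈ 0.58.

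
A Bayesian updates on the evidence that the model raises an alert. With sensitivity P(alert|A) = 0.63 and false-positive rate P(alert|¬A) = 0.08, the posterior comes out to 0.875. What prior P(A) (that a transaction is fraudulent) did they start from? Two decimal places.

P(A) = 0.47

Bayes' rule in odds form gives O(A|E) = O(A)·[P(E|A)/P(E|¬A)], hence O(A) = O(A|E)/LR.
Posterior odds = 0.875/(1−0.875) = 7.0000. LR = 0.63/0.08 = 7.8750.
Prior odds = 7.0000/7.8750 = 0.8889, so P(A) = 0.8889/(1+0.8889) ≈ 0.47.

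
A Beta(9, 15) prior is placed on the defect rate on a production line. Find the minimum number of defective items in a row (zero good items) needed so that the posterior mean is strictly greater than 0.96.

k = 352

After k defective items and 0 good items the posterior is Beta(9+k, 15), with mean (9+k)/(9+15+k).
Set (9+k)/(24+k) > 0.96 and solve: k > (0.96·24 − 9)/(1 − 0.96) = 351.000.
The smallest integer exceeding 351.000 is 352, and checking k=352: (361)/(376) = 0.9601 > 0.96.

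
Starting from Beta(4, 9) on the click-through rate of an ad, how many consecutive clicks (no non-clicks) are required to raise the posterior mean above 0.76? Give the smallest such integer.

After k clicks and 0 non-clicks the posterior is Beta(4+k, 9), with mean (4+k)/(4+9+k).
Set (4+k)/(13+k) > 0.76 and solve: k > (0.76·13 − 4)/(1 − 0.76) = 24.500.
The smallest integer exceeding 24.500 is 25, and checking k=25: (29)/(38) = 0.7632 > 0.76.

k = 25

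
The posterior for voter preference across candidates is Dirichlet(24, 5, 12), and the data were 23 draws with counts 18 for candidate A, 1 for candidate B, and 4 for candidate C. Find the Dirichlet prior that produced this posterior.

For a Dirichlet(α) prior with multinomial counts c, the posterior is Dirichlet(α + c) componentwise.
Subtract each count from the matching posterior parameter: 24−18=6, 5−1=4, 12−4=8.

Dirichlet(6, 4, 8)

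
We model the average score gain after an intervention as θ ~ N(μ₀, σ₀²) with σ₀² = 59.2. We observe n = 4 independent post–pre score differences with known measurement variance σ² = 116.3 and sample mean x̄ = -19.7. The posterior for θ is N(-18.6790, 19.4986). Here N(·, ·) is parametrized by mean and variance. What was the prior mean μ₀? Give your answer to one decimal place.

With known observation variance, the Normal–Normal posterior has precision τ_n = τ₀ + n/σ² and mean μ_n = (τ₀μ₀ + (n/σ²)x̄)/τ_n.
Here τ₀ = 1/59.2 = 0.016892 and τ_data = 4/116.3 = 0.034394, so τ_n = 0.051286.
Rearranging for μ₀: μ₀ = (μ_n·τ_n − τ_data·x̄)/τ₀ = (-18.6790·0.051286 − 0.034394·-19.7) / 0.016892 = -0.280409/0.016892 ≈ -16.6.

μ₀ = -16.6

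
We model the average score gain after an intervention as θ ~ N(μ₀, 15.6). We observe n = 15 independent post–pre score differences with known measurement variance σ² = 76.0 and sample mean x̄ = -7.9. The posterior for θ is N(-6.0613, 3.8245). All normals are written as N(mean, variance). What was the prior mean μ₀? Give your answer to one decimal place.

With known observation variance, the Normal–Normal posterior has precision τ_n = τ₀ + n/σ² and mean μ_n = (τ₀μ₀ + (n/σ²)x̄)/τ_n.
Here τ₀ = 1/15.6 = 0.064103 and τ_data = 15/76.0 = 0.197368, so τ_n = 0.261471.
Rearranging for μ₀: μ₀ = (μ_n·τ_n − τ_data·x̄)/τ₀ = (-6.0613·0.261471 − 0.197368·-7.9) / 0.064103 = -0.025647/0.064103 ≈ -0.4.

μ₀ = -0.4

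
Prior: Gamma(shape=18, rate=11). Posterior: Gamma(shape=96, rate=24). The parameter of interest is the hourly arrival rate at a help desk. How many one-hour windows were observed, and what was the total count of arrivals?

n = 13 one-hour windows with total 78 arrivals

Gamma–Poisson conjugacy: posterior shape = α + Σxᵢ, posterior rate = β + n.
Matching: Σxᵢ = 96 − 18 = 78 and n = 24 − 11 = 13.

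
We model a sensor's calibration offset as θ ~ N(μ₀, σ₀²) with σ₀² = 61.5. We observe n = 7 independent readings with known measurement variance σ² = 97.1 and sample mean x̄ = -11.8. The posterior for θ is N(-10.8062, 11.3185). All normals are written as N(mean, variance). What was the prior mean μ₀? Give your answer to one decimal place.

The posterior mean is a precision-weighted average: μ_n = (τ₀μ₀ + τ_data·x̄)/(τ₀+τ_data), with τ₀=1/σ₀² and τ_data=n/σ².
Here τ₀ = 1/61.5 = 0.016260 and τ_data = 7/97.1 = 0.072091, so τ_n = 0.088351.
Rearranging for μ₀: μ₀ = (μ_n·τ_n − τ_data·x̄)/τ₀ = (-10.8062·0.088351 − 0.072091·-11.8) / 0.016260 = -0.104065/0.016260 ≈ -6.4.

μ₀ = -6.4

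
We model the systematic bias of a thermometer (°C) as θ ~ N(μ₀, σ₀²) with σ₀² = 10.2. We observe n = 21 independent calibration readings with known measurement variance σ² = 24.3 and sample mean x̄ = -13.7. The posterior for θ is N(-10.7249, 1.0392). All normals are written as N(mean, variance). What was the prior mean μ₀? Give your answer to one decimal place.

With known observation variance, the Normal–Normal posterior has precision τ_n = τ₀ + n/σ² and mean μ_n = (τ₀μ₀ + (n/σ²)x̄)/τ_n.
Here τ₀ = 1/10.2 = 0.098039 and τ_data = 21/24.3 = 0.864198, so τ_n = 0.962237.
Rearranging for μ₀: μ₀ = (μ_n·τ_n − τ_data·x̄)/τ₀ = (-10.7249·0.962237 − 0.864198·-13.7) / 0.098039 = 1.519617/0.098039 ≈ 15.5.

μ₀ = 15.5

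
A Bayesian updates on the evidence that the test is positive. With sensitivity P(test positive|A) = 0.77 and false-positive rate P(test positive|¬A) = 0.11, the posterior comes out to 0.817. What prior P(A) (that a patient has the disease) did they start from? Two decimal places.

P(A) = 0.39

Bayes' rule in odds form gives O(A|E) = O(A)·[P(E|A)/P(E|¬A)], hence O(A) = O(A|E)/LR.
Posterior odds = 0.817/(1−0.817) = 4.4645. LR = 0.77/0.11 = 7.0000.
Prior odds = 4.4645/7.0000 = 0.6378, so P(A) = 0.6378/(1+0.6378) ≈ 0.39.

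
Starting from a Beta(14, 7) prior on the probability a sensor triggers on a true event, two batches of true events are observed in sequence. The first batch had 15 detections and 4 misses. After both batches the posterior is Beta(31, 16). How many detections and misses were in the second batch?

2 detections and 5 misses

Because Beta–binomial updating is additive in the counts, the combined data contributed (α_post−α_prior, β_post−β_prior) successes and failures.
Total across both batches: 31−14=17 detections, 16−7=9 misses.
Subtract the first batch: 17−15=2 detections and 9−4=5 misses.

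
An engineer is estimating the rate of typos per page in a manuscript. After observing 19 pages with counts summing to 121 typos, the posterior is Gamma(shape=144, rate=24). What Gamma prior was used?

Gamma–Poisson conjugacy: posterior shape = α + Σxᵢ, posterior rate = β + n.
So α = 144 − 121 = 23 and β = 24 − 19 = 5.

Gamma(shape=23, rate=5)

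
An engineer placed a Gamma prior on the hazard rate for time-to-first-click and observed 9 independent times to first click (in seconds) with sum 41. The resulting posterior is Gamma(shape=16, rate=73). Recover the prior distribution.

Gamma(shape=7, rate=32)

Gamma–exponential conjugacy: posterior shape = α + n, posterior rate = β + Σtᵢ.
So α = 16 − 9 = 7 and β = 73 − 41 = 32.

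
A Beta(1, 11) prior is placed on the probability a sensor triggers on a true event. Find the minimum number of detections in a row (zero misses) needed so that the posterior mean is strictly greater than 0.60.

After k detections and 0 misses the posterior is Beta(1+k, 11), with mean (1+k)/(1+11+k).
Set (1+k)/(12+k) > 0.60 and solve: k > (0.60·12 − 1)/(1 − 0.60) = 15.500.
The smallest integer exceeding 15.500 is 16, and checking k=16: (17)/(28) = 0.6071 > 0.60.

k = 16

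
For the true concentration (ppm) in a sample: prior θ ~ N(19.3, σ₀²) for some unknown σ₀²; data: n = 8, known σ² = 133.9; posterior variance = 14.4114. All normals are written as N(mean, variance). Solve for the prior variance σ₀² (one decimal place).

σ₀² = 103.7

For the Normal–Normal model with known σ², precisions add: τ_n = τ₀ + n/σ².
So 1/σ₀² = 1/14.4114 − 8/133.9 = 0.069390 − 0.059746 = 0.009644.
Hence σ₀² = 1/0.009644 ≈ 103.7.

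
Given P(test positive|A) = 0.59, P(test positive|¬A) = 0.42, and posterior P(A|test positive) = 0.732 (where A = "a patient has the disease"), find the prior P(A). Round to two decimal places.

P(A) = 0.66

Bayes' rule in odds form gives O(A|E) = O(A)·[P(E|A)/P(E|¬A)], hence O(A) = O(A|E)/LR.
Posterior odds = 0.732/(1−0.732) = 2.7313. LR = 0.59/0.42 = 1.4048.
Prior odds = 2.7313/1.4048 = 1.9443, so P(A) = 1.9443/(1+1.9443) ≈ 0.66.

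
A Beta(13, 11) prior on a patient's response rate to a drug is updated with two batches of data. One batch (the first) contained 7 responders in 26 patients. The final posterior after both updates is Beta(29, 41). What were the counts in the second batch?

Sequential conjugate updates are equivalent to a single update on the pooled data, so total successes = posterior α − prior α and total failures = posterior β − prior β.
Total across both batches: 29−13=16 responders, 41−11=30 non-responders.
Subtract the first batch: 16−7=9 responders and 30−19=11 non-responders.

9 responders and 11 non-responders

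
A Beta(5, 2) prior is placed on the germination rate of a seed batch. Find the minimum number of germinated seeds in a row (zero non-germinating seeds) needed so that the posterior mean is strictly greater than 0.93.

After k germinated seeds and 0 non-germinating seeds the posterior is Beta(5+k, 2), with mean (5+k)/(5+2+k).
Set (5+k)/(7+k) > 0.93 and solve: k > (0.93·7 − 5)/(1 − 0.93) = 21.571.
The smallest integer exceeding 21.571 is 22, and checking k=22: (27)/(29) = 0.9310 > 0.93.

k = 22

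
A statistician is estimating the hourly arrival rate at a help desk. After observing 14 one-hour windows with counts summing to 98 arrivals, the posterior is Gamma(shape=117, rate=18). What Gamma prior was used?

Gamma–Poisson conjugacy: posterior shape = α + Σxᵢ, posterior rate = β + n.
So α = 117 − 98 = 19 and β = 18 − 14 = 4.

Gamma(shape=19, rate=4)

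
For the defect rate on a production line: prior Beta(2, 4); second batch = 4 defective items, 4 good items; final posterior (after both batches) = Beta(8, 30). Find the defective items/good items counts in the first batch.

2 defective items and 22 good items

Because Beta–binomial updating is additive in the counts, the combined data contributed (α_post−α_prior, β_post−β_prior) successes and failures.
Total across both batches: 8−2=6 defective items, 30−4=26 good items.
Subtract the second batch: 6−4=2 defective items and 26−4=22 good items.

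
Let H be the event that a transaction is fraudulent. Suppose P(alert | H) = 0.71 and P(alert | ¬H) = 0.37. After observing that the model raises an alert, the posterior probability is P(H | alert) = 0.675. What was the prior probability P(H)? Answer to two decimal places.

In odds form, posterior odds = prior odds × likelihood ratio, so prior odds = posterior odds ÷ LR.
Posterior odds = 0.675/(1−0.675) = 2.0769. LR = 0.71/0.37 = 1.9189.
Prior odds = 2.0769/1.9189 = 1.0823, so P(H) = 1.0823/(1+1.0823) ≈ 0.52.

P(H) = 0.52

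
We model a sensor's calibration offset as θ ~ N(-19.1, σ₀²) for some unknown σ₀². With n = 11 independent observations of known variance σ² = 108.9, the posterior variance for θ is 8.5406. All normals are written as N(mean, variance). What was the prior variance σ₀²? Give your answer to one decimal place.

For the Normal–Normal model with known σ², precisions add: τ_n = τ₀ + n/σ².
So 1/σ₀² = 1/8.5406 − 11/108.9 = 0.117088 − 0.101010 = 0.016078.
Hence σ₀² = 1/0.016078 ≈ 62.2.

σ₀² = 62.2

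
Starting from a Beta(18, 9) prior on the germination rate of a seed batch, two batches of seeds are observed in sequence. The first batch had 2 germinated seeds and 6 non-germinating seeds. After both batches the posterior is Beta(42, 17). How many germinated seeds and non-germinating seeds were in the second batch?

Sequential conjugate updates are equivalent to a single update on the pooled data, so total successes = posterior α − prior α and total failures = posterior β − prior β.
Total across both batches: 42−18=24 germinated seeds, 17−9=8 non-germinating seeds.
Subtract the first batch: 24−2=22 germinated seeds and 8−6=2 non-germinating seeds.

22 germinated seeds and 2 non-germinating seeds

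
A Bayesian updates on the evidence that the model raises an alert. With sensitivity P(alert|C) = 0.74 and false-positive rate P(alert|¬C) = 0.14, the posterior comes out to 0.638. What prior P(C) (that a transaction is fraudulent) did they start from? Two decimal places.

In odds form, posterior odds = prior odds × likelihood ratio, so prior odds = posterior odds ÷ LR.
Posterior odds = 0.638/(1−0.638) = 1.7624. LR = 0.74/0.14 = 5.2857.
Prior odds = 1.7624/5.2857 = 0.3334, so P(C) = 0.3334/(1+0.3334) ≈ 0.25.

P(C) = 0.25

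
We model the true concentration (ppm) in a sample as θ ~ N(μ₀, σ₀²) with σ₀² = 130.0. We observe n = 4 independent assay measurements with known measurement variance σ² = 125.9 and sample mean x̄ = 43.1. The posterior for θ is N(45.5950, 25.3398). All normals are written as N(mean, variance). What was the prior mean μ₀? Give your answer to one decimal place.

The posterior mean is a precision-weighted average: μ_n = (τ₀μ₀ + τ_data·x̄)/(τ₀+τ_data), with τ₀=1/σ₀² and τ_data=n/σ².
Here τ₀ = 1/130.0 = 0.007692 and τ_data = 4/125.9 = 0.031771, so τ_n = 0.039463.
Rearranging for μ₀: μ₀ = (μ_n·τ_n − τ_data·x̄)/τ₀ = (45.5950·0.039463 − 0.031771·43.1) / 0.007692 = 0.429985/0.007692 ≈ 55.9.

μ₀ = 55.9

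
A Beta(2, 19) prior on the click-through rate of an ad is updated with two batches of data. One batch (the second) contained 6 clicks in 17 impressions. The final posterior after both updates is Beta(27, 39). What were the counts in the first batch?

Sequential conjugate updates are equivalent to a single update on the pooled data, so total successes = posterior α − prior α and total failures = posterior β − prior β.
Total across both batches: 27−2=25 clicks, 39−19=20 non-clicks.
Subtract the second batch: 25−6=19 clicks and 20−11=9 non-clicks.

19 clicks and 9 non-clicks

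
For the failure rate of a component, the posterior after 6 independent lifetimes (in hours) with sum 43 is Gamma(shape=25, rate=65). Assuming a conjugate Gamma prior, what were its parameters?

Gamma–exponential conjugacy: posterior shape = α + n, posterior rate = β + Σtᵢ.
So α = 25 − 6 = 19 and β = 65 − 43 = 22.

Gamma(shape=19, rate=22)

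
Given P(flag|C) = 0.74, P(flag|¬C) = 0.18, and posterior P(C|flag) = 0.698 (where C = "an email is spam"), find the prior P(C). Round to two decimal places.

Bayes' rule in odds form gives O(C|E) = O(C)·[P(E|C)/P(E|¬C)], hence O(C) = O(C|E)/LR.
Posterior odds = 0.698/(1−0.698) = 2.3113. LR = 0.74/0.18 = 4.1111.
Prior odds = 2.3113/4.1111 = 0.5622, so P(C) = 0.5622/(1+0.5622) ≈ 0.36.

P(C) = 0.36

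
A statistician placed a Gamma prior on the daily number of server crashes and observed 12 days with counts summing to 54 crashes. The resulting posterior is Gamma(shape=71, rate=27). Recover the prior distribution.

A Gamma(α, β) prior (rate parametrization) on a Poisson rate with n observations summing to S gives posterior Gamma(α+S, β+n).
So α = 71 − 54 = 17 and β = 27 − 12 = 15.

Gamma(shape=17, rate=15)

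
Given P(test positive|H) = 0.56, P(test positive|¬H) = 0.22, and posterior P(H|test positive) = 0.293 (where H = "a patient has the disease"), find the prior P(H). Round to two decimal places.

P(H) = 0.14

Bayes' rule in odds form gives O(H|E) = O(H)·[P(E|H)/P(E|¬H)], hence O(H) = O(H|E)/LR.
Posterior odds = 0.293/(1−0.293) = 0.4144. LR = 0.56/0.22 = 2.5455.
Prior odds = 0.4144/2.5455 = 0.1628, so P(H) = 0.1628/(1+0.1628) ≈ 0.14.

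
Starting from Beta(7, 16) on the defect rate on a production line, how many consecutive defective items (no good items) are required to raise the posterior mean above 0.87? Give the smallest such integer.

After k defective items and 0 good items the posterior is Beta(7+k, 16), with mean (7+k)/(7+16+k).
Set (7+k)/(23+k) > 0.87 and solve: k > (0.87·23 − 7)/(1 − 0.87) = 100.077.
The smallest integer exceeding 100.077 is 101, and checking k=101: (108)/(124) = 0.8710 > 0.87.

k = 101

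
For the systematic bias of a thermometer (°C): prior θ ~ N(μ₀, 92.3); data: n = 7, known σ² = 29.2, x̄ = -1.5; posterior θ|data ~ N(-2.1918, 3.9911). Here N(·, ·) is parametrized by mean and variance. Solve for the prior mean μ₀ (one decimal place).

The posterior mean is a precision-weighted average: μ_n = (τ₀μ₀ + τ_data·x̄)/(τ₀+τ_data), with τ₀=1/σ₀² and τ_data=n/σ².
Here τ₀ = 1/92.3 = 0.010834 and τ_data = 7/29.2 = 0.239726, so τ_n = 0.250560.
Rearranging for μ₀: μ₀ = (μ_n·τ_n − τ_data·x̄)/τ₀ = (-2.1918·0.250560 − 0.239726·-1.5) / 0.010834 = -0.189588/0.010834 ≈ -17.5.

μ₀ = -17.5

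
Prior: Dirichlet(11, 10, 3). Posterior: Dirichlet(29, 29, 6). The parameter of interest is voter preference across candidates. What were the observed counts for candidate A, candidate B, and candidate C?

counts (18, 19, 3)

For a Dirichlet(α) prior with multinomial counts c, the posterior is Dirichlet(α + c) componentwise.
Counts are posterior − prior componentwise: 29−11=18, 29−10=19, 6−3=3.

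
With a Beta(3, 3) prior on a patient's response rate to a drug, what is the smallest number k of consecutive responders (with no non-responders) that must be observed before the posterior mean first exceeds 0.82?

After k responders and 0 non-responders the posterior is Beta(3+k, 3), with mean (3+k)/(3+3+k).
Set (3+k)/(6+k) > 0.82 and solve: k > (0.82·6 − 3)/(1 − 0.82) = 10.667.
The smallest integer exceeding 10.667 is 11, and checking k=11: (14)/(17) = 0.8235 > 0.82.

k = 11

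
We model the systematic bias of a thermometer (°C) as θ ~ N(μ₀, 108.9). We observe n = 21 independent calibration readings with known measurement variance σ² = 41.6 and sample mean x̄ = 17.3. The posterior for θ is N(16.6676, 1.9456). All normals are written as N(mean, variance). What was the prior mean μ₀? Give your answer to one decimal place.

The posterior mean is a precision-weighted average: μ_n = (τ₀μ₀ + τ_data·x̄)/(τ₀+τ_data), with τ₀=1/σ₀² and τ_data=n/σ².
Here τ₀ = 1/108.9 = 0.009183 and τ_data = 21/41.6 = 0.504808, so τ_n = 0.513991.
Rearranging for μ₀: μ₀ = (μ_n·τ_n − τ_data·x̄)/τ₀ = (16.6676·0.513991 − 0.504808·17.3) / 0.009183 = -0.166182/0.009183 ≈ -18.1.

μ₀ = -18.1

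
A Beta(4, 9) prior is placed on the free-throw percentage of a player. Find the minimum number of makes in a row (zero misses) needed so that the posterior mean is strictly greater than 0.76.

After k makes and 0 misses the posterior is Beta(4+k, 9), with mean (4+k)/(4+9+k).
Set (4+k)/(13+k) > 0.76 and solve: k > (0.76·13 − 4)/(1 − 0.76) = 24.500.
The smallest integer exceeding 24.500 is 25, and checking k=25: (29)/(38) = 0.7632 > 0.76.

k = 25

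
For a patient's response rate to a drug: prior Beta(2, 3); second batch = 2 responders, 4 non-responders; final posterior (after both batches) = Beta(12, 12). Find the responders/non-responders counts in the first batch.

Sequential conjugate updates are equivalent to a single update on the pooled data, so total successes = posterior α − prior α and total failures = posterior β − prior β.
Total across both batches: 12−2=10 responders, 12−3=9 non-responders.
Subtract the second batch: 10−2=8 responders and 9−4=5 non-responders.

8 responders and 5 non-responders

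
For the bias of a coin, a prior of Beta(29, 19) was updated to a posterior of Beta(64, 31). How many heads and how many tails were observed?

Under Beta–binomial conjugacy the posterior parameters are (a+s, b+f).
Match parameters: s=64−29=35, f=31−19=12.

35 heads and 12 tails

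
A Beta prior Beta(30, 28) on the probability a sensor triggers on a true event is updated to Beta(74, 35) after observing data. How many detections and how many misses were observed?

Under Beta–binomial conjugacy the posterior parameters are (a+s, b+f).
So s = 74 − 30 = 44 and f = 35 − 28 = 7.

44 detections and 7 misses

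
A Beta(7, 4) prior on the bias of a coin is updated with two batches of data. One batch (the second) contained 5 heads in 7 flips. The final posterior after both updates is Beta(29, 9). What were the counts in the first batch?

Because Beta–binomial updating is additive in the counts, the combined data contributed (α_post−α_prior, β_post−β_prior) successes and failures.
Total across both batches: 29−7=22 heads, 9−4=5 tails.
Subtract the second batch: 22−5=17 heads and 5−2=3 tails.

17 heads and 3 tails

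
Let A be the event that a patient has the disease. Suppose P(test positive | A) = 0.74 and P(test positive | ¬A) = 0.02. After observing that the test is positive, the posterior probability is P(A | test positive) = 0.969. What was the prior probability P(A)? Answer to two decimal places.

P(A) = 0.46

In odds form, posterior odds = prior odds × likelihood ratio, so prior odds = posterior odds ÷ LR.
Posterior odds = 0.969/(1−0.969) = 31.2581. LR = 0.74/0.02 = 37.0000.
Prior odds = 31.2581/37.0000 = 0.8448, so P(A) = 0.8448/(1+0.8448) ≈ 0.46.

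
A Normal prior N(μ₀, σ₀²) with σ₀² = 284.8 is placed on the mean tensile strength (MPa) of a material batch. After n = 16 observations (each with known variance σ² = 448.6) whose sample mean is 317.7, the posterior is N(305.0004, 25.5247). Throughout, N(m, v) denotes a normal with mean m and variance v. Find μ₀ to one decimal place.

μ₀ = 176.0

The posterior mean is a precision-weighted average: μ_n = (τ₀μ₀ + τ_data·x̄)/(τ₀+τ_data), with τ₀=1/σ₀² and τ_data=n/σ².
Here τ₀ = 1/284.8 = 0.003511 and τ_data = 16/448.6 = 0.035667, so τ_n = 0.039178.
Rearranging for μ₀: μ₀ = (μ_n·τ_n − τ_data·x̄)/τ₀ = (305.0004·0.039178 − 0.035667·317.7) / 0.003511 = 0.617900/0.003511 ≈ 176.0.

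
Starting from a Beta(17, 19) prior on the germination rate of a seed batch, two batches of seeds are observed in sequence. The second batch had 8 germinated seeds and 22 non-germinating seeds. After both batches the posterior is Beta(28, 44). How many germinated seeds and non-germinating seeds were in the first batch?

3 germinated seeds and 3 non-germinating seeds

Sequential conjugate updates are equivalent to a single update on the pooled data, so total successes = posterior α − prior α and total failures = posterior β − prior β.
Total across both batches: 28−17=11 germinated seeds, 44−19=25 non-germinating seeds.
Subtract the second batch: 11−8=3 germinated seeds and 25−22=3 non-germinating seeds.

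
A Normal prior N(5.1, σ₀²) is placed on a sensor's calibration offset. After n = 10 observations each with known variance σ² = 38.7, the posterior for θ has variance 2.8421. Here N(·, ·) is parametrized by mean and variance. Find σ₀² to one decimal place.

σ₀² = 10.7

Posterior precision equals prior precision plus data precision: 1/σ_n² = 1/σ₀² + n/σ².
So 1/σ₀² = 1/2.8421 − 10/38.7 = 0.351853 − 0.258398 = 0.093455.
Hence σ₀² = 1/0.093455 ≈ 10.7.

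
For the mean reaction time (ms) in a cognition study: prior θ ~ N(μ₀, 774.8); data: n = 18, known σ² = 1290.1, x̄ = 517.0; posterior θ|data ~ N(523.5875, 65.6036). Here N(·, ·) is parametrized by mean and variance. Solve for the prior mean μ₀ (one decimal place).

The posterior mean is a precision-weighted average: μ_n = (τ₀μ₀ + τ_data·x̄)/(τ₀+τ_data), with τ₀=1/σ₀² and τ_data=n/σ².
Here τ₀ = 1/774.8 = 0.001291 and τ_data = 18/1290.1 = 0.013952, so τ_n = 0.015243.
Rearranging for μ₀: μ₀ = (μ_n·τ_n − τ_data·x̄)/τ₀ = (523.5875·0.015243 − 0.013952·517.0) / 0.001291 = 0.767860/0.001291 ≈ 594.8.

μ₀ = 594.8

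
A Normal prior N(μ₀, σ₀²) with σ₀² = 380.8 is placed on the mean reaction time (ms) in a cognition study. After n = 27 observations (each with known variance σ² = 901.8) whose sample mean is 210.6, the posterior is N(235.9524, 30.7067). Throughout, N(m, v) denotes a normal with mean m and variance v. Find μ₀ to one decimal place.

μ₀ = 525.0

The posterior mean is a precision-weighted average: μ_n = (τ₀μ₀ + τ_data·x̄)/(τ₀+τ_data), with τ₀=1/σ₀² and τ_data=n/σ².
Here τ₀ = 1/380.8 = 0.002626 and τ_data = 27/901.8 = 0.029940, so τ_n = 0.032566.
Rearranging for μ₀: μ₀ = (μ_n·τ_n − τ_data·x̄)/τ₀ = (235.9524·0.032566 − 0.029940·210.6) / 0.002626 = 1.378662/0.002626 ≈ 525.0.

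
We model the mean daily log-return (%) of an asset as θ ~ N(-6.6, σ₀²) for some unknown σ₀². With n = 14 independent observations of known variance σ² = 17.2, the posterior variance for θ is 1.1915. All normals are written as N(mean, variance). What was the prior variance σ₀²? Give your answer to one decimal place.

σ₀² = 39.5

Posterior precision equals prior precision plus data precision: 1/σ_n² = 1/σ₀² + n/σ².
So 1/σ₀² = 1/1.1915 − 14/17.2 = 0.839278 − 0.813953 = 0.025325.
Hence σ₀² = 1/0.025325 ≈ 39.5.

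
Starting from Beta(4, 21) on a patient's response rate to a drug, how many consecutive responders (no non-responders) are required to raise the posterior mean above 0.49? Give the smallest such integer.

After k responders and 0 non-responders the posterior is Beta(4+k, 21), with mean (4+k)/(4+21+k).
Set (4+k)/(25+k) > 0.49 and solve: k > (0.49·25 − 4)/(1 − 0.49) = 16.176.
The smallest integer exceeding 16.176 is 17, and checking k=17: (21)/(42) = 0.5000 > 0.49.

k = 17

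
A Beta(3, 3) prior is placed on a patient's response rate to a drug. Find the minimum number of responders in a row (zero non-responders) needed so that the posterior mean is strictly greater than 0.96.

k = 70

After k responders and 0 non-responders the posterior is Beta(3+k, 3), with mean (3+k)/(3+3+k).
Set (3+k)/(6+k) > 0.96 and solve: k > (0.96·6 − 3)/(1 − 0.96) = 69.000.
The smallest integer exceeding 69.000 is 70, and checking k=70: (73)/(76) = 0.9605 > 0.96.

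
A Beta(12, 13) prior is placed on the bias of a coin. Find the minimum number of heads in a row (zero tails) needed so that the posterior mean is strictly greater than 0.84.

k = 57

After k heads and 0 tails the posterior is Beta(12+k, 13), with mean (12+k)/(12+13+k).
Set (12+k)/(25+k) > 0.84 and solve: k > (0.84·25 − 12)/(1 − 0.84) = 56.250.
The smallest integer exceeding 56.250 is 57, and checking k=57: (69)/(82) = 0.8415 > 0.84.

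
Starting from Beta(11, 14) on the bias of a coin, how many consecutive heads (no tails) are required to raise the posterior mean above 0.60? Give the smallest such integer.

k = 11

After k heads and 0 tails the posterior is Beta(11+k, 14), with mean (11+k)/(11+14+k).
Set (11+k)/(25+k) > 0.60 and solve: k > (0.60·25 − 11)/(1 − 0.60) = 10.000.
The smallest integer exceeding 10.000 is 11.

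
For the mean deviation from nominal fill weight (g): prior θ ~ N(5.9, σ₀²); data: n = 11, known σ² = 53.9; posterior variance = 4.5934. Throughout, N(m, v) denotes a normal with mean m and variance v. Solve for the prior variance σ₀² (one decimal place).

Posterior precision equals prior precision plus data precision: 1/σ_n² = 1/σ₀² + n/σ².
So 1/σ₀² = 1/4.5934 − 11/53.9 = 0.217704 − 0.204082 = 0.013622.
Hence σ₀² = 1/0.013622 ≈ 73.4.

σ₀² = 73.4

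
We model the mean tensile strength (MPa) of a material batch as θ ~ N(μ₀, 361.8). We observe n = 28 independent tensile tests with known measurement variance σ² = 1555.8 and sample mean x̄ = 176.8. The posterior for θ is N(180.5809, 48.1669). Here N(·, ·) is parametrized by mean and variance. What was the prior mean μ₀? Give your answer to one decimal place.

The posterior mean is a precision-weighted average: μ_n = (τ₀μ₀ + τ_data·x̄)/(τ₀+τ_data), with τ₀=1/σ₀² and τ_data=n/σ².
Here τ₀ = 1/361.8 = 0.002764 and τ_data = 28/1555.8 = 0.017997, so τ_n = 0.020761.
Rearranging for μ₀: μ₀ = (μ_n·τ_n − τ_data·x̄)/τ₀ = (180.5809·0.020761 − 0.017997·176.8) / 0.002764 = 0.567170/0.002764 ≈ 205.2.

μ₀ = 205.2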